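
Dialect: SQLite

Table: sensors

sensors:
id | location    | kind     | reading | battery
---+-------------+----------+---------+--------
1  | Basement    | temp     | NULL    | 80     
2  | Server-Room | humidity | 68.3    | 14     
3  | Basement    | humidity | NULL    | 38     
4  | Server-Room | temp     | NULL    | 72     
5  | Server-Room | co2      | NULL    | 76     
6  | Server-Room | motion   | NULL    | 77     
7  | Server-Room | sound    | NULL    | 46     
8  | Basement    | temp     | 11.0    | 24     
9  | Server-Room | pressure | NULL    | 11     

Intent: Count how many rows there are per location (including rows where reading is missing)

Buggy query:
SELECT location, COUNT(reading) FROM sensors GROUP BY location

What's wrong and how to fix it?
Bug: COUNT(reading) skips NULLs, so groups with missing reading are undercounted

Fix: Use COUNT(*) to count all rows regardless of NULL

Corrected query:
SELECT location, COUNT(*) FROM sensors GROUP BY location

Result:
location    | COUNT(*)
------------+---------
Basement    | 3       
Server-Room | 6       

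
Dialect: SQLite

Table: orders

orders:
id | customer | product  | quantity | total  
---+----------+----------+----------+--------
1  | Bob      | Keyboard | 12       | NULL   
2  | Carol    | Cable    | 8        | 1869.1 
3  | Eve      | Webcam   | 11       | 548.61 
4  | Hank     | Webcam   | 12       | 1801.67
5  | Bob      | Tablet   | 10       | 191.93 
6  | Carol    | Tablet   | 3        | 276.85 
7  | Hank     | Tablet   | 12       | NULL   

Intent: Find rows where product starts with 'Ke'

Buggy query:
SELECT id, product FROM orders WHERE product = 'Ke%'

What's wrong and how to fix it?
Bug: Wildcards only work with LIKE; '=' treats '%' as a literal character

Fix: Use LIKE for wildcard pattern matching

Corrected query:
SELECT id, product FROM orders WHERE product LIKE 'Ke%'

Result:
id | product 
---+---------
1  | Keyboard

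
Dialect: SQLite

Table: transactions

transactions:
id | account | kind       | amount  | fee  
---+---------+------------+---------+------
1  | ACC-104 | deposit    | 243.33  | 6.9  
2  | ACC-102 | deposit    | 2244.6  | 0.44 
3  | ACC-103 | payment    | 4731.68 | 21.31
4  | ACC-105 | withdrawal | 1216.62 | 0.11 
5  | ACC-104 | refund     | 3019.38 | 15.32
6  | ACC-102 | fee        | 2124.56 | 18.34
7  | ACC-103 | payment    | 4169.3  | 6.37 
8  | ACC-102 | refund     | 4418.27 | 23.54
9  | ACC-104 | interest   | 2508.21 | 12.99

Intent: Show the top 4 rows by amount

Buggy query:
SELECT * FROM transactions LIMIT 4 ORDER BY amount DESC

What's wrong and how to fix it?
Bug: ORDER BY cannot follow LIMIT; LIMIT is the final clause

Fix: Sort with ORDER BY, then apply LIMIT

Corrected query:
SELECT * FROM transactions ORDER BY amount DESC LIMIT 4

Result:
id | account | kind    | amount  | fee  
---+---------+---------+---------+------
3  | ACC-103 | payment | 4731.68 | 21.31
8  | ACC-102 | refund  | 4418.27 | 23.54
7  | ACC-103 | payment | 4169.3  | 6.37 
5  | ACC-104 | refund  | 3019.38 | 15.32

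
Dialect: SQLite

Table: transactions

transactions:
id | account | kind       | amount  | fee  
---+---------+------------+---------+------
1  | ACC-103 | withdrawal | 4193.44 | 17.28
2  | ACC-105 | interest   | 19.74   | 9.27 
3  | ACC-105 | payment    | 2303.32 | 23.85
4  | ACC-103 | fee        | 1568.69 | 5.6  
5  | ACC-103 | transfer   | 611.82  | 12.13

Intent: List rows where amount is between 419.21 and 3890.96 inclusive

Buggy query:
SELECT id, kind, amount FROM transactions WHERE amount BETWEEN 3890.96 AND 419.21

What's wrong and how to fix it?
Bug: The bounds are reversed; BETWEEN a AND b requires a <= b to match anything

Fix: Write BETWEEN 419.21 AND 3890.96

Corrected query:
SELECT id, kind, amount FROM transactions WHERE amount BETWEEN 419.21 AND 3890.96

Result:
id | kind     | amount 
---+----------+--------
3  | payment  | 2303.32
4  | fee      | 1568.69
5  | transfer | 611.82 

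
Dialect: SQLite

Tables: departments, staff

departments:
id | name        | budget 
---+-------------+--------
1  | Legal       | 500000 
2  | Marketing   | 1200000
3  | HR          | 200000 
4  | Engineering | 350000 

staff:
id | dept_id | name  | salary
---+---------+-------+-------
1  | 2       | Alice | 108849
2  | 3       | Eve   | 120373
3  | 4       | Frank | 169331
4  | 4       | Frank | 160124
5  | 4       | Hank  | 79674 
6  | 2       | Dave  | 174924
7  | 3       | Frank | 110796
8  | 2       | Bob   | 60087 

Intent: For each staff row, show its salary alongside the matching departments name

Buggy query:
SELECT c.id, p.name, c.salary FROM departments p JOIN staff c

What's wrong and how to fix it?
Bug: JOIN with no ON clause produces a cartesian product; every staff row pairs with every departments row

Fix: Add ON c.dept_id = p.id to the JOIN

Corrected query:
SELECT c.id, p.name, c.salary FROM departments p JOIN staff c ON c.dept_id = p.id

Result:
id | name        | salary
---+-------------+-------
1  | Marketing   | 108849
2  | HR          | 120373
3  | Engineering | 169331
4  | Engineering | 160124
5  | Engineering | 79674 
6  | Marketing   | 174924
7  | HR          | 110796
8  | Marketing   | 60087 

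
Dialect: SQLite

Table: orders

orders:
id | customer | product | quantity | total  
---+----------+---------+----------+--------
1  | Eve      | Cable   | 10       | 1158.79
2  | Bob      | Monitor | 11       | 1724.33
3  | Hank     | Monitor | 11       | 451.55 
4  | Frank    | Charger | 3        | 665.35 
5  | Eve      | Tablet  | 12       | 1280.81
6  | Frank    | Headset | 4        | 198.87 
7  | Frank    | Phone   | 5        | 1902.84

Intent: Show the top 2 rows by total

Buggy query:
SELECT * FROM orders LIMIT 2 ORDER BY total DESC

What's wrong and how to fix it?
Bug: LIMIT must come after ORDER BY

Fix: Swap the clauses: ORDER BY first, then LIMIT

Corrected query:
SELECT * FROM orders ORDER BY total DESC LIMIT 2

Result:
id | customer | product | quantity | total  
---+----------+---------+----------+--------
7  | Frank    | Phone   | 5        | 1902.84
2  | Bob      | Monitor | 11       | 1724.33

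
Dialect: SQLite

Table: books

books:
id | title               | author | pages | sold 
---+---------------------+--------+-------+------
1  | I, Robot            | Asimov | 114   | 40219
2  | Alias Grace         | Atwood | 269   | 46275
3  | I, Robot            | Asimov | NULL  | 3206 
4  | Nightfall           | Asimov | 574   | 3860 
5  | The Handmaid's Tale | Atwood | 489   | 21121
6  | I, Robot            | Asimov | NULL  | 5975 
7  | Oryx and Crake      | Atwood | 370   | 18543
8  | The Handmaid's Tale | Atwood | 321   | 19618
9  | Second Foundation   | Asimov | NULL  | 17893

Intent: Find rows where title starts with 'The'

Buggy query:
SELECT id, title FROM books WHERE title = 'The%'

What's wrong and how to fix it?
Bug: Wildcards only work with LIKE; '=' treats '%' as a literal character

Fix: Replace '=' with LIKE so 'The%' is treated as a pattern

Corrected query:
SELECT id, title FROM books WHERE title LIKE 'The%'

Result:
id | title              
---+--------------------
5  | The Handmaid's Tale
8  | The Handmaid's Tale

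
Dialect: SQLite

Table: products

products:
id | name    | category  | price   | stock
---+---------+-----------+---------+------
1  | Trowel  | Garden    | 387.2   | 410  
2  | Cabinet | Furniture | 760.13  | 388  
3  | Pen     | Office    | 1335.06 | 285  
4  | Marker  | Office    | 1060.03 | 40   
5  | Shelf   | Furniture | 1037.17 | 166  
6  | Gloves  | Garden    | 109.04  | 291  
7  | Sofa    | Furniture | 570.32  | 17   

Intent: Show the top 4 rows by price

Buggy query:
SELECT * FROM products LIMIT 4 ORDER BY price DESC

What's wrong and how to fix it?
Bug: LIMIT must come after ORDER BY

Fix: Swap the clauses: ORDER BY first, then LIMIT

Corrected query:
SELECT * FROM products ORDER BY price DESC LIMIT 4

Result:
id | name    | category  | price   | stock
---+---------+-----------+---------+------
3  | Pen     | Office    | 1335.06 | 285  
4  | Marker  | Office    | 1060.03 | 40   
5  | Shelf   | Furniture | 1037.17 | 166  
2  | Cabinet | Furniture | 760.13  | 388  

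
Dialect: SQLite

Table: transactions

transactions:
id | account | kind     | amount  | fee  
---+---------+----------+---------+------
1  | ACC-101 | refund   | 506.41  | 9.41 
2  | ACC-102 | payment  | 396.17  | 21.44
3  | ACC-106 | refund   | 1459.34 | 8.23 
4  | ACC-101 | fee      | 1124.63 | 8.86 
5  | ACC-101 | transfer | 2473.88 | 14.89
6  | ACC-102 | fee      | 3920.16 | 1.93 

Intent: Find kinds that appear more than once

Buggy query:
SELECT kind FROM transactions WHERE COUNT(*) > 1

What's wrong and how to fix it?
Bug: COUNT(*) is an aggregate and cannot be used in WHERE

Fix: GROUP BY kind, then filter groups with HAVING COUNT(*) > 1

Corrected query:
SELECT kind FROM transactions GROUP BY kind HAVING COUNT(*) > 1

Result:
kind  
------
fee   
refund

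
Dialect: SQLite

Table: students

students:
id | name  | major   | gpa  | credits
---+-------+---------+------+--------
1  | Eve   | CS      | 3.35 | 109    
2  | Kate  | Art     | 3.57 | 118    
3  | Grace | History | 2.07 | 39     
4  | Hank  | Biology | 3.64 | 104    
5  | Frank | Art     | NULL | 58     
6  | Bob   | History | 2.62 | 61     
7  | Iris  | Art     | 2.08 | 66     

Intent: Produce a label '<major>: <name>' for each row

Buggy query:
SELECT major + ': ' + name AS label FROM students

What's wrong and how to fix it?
Bug: SQLite uses || for string concatenation; + coerces text to numbers (yielding 0)

Fix: Use the || operator for string concatenation

Corrected query:
SELECT major || ': ' || name AS label FROM students

Result:
label         
--------------
CS: Eve       
Art: Kate     
History: Grace
Biology: Hank 
Art: Frank    
History: Bob  
Art: Iris     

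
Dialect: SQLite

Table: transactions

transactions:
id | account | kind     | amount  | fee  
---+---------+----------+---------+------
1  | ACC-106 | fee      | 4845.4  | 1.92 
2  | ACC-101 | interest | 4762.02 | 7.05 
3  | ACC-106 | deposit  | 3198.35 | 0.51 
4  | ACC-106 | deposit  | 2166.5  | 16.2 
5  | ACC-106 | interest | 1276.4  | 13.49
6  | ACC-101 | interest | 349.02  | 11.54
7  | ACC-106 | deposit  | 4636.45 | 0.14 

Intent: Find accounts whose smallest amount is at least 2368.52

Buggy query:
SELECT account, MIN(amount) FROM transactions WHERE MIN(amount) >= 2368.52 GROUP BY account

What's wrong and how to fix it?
Bug: MIN() in WHERE is a misuse of aggregate

Fix: Replace WHERE with HAVING after the GROUP BY

Corrected query:
SELECT account, MIN(amount) FROM transactions GROUP BY account HAVING MIN(amount) >= 2368.52

Result:
(no rows)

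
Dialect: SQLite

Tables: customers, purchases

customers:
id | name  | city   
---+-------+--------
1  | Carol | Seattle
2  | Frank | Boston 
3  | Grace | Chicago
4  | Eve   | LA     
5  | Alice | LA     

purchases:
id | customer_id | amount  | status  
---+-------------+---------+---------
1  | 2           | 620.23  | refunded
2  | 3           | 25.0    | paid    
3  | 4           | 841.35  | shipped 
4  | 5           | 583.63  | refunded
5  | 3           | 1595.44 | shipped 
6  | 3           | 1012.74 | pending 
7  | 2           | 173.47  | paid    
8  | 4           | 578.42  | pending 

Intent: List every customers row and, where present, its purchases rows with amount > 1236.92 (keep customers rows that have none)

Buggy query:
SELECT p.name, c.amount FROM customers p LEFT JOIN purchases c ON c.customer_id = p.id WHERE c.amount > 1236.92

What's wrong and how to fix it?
Bug: Filtering c.amount in WHERE discards the NULL rows produced by LEFT JOIN, turning it into an inner join

Fix: Move the right-table condition into the ON clause so unmatched parents are kept

Corrected query:
SELECT p.name, c.amount FROM customers p LEFT JOIN purchases c ON c.customer_id = p.id AND c.amount > 1236.92

Result:
name  | amount 
------+--------
Carol | NULL   
Frank | NULL   
Grace | 1595.44
Eve   | NULL   
Alice | NULL   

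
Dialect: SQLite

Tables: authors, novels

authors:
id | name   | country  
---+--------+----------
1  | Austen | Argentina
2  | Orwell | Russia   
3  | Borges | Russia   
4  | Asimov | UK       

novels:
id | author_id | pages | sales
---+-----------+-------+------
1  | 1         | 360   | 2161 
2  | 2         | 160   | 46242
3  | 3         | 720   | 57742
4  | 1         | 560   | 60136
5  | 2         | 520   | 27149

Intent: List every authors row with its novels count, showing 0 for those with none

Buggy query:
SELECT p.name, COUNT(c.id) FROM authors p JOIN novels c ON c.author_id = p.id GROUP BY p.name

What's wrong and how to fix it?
Bug: INNER JOIN drops authors rows that have no matching novels rows

Fix: Switch to LEFT JOIN to retain unmatched parent rows

Corrected query:
SELECT p.name, COUNT(c.id) FROM authors p LEFT JOIN novels c ON c.author_id = p.id GROUP BY p.name

Result:
name   | COUNT(c.id)
-------+------------
Asimov | 0          
Austen | 2          
Borges | 1          
Orwell | 2          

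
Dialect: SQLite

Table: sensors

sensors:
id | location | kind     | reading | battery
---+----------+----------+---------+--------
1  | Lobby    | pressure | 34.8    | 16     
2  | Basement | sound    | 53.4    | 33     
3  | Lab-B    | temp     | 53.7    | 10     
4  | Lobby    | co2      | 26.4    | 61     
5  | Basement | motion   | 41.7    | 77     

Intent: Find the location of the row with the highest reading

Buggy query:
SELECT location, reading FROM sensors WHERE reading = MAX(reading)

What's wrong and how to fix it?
Bug: MAX(reading) is an aggregate and cannot be used directly in WHERE

Fix: Use a subquery: WHERE reading = (SELECT MAX(reading) FROM sensors)

Corrected query:
SELECT location, reading FROM sensors WHERE reading = (SELECT MAX(reading) FROM sensors)

Result:
location | reading
---------+--------
Lab-B    | 53.7   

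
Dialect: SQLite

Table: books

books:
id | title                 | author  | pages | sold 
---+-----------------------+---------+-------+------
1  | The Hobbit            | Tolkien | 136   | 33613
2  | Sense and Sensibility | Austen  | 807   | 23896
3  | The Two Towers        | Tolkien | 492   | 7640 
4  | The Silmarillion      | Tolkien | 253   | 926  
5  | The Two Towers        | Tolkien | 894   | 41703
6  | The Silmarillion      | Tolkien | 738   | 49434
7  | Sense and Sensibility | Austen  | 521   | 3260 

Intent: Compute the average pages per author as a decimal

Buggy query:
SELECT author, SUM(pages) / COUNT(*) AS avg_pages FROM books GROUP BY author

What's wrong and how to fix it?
Bug: SUM(pages) and COUNT(*) are both integers; the division truncates the fractional part

Fix: Cast one side to REAL so the division keeps the fractional part

Corrected query:
SELECT author, SUM(pages) * 1.0 / COUNT(*) AS avg_pages FROM books GROUP BY author

Result:
author  | avg_pages
--------+----------
Austen  | 664      
Tolkien | 502.6    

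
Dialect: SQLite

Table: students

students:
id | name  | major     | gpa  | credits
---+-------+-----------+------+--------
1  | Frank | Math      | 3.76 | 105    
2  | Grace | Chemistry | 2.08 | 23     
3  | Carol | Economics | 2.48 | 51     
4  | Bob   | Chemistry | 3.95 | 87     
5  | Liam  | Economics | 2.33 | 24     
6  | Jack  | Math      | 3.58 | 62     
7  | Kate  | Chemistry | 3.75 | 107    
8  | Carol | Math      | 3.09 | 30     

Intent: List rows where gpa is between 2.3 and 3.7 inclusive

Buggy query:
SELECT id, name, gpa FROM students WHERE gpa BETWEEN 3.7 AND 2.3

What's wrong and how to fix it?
Bug: BETWEEN expects the lower bound first; with 3.7 AND 2.3 the range is empty

Fix: Write BETWEEN 2.3 AND 3.7

Corrected query:
SELECT id, name, gpa FROM students WHERE gpa BETWEEN 2.3 AND 3.7

Result:
id | name  | gpa 
---+-------+-----
3  | Carol | 2.48
5  | Liam  | 2.33
6  | Jack  | 3.58
8  | Carol | 3.09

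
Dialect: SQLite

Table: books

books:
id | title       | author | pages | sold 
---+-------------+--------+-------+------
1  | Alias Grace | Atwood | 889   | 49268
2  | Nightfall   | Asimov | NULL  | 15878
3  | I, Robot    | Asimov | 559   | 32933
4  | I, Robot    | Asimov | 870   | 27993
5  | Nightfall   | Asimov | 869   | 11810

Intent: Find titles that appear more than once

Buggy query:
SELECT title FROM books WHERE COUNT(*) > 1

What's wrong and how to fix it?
Bug: WHERE can't reference COUNT(*); aggregates are computed after WHERE

Fix: Group first, then use HAVING for the count condition

Corrected query:
SELECT title FROM books GROUP BY title HAVING COUNT(*) > 1

Result:
title    
---------
I, Robot 
Nightfall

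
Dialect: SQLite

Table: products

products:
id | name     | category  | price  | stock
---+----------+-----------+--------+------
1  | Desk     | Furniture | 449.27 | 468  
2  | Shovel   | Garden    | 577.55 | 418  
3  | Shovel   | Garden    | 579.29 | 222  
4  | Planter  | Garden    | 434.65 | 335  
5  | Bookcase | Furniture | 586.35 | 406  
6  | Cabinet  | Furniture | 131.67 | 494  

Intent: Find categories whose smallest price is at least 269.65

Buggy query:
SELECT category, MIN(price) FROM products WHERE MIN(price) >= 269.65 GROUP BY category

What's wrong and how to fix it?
Bug: MIN() in WHERE is a misuse of aggregate

Fix: Use HAVING for the per-group MIN condition

Corrected query:
SELECT category, MIN(price) FROM products GROUP BY category HAVING MIN(price) >= 269.65

Result:
category | MIN(price)
---------+-----------
Garden   | 434.65    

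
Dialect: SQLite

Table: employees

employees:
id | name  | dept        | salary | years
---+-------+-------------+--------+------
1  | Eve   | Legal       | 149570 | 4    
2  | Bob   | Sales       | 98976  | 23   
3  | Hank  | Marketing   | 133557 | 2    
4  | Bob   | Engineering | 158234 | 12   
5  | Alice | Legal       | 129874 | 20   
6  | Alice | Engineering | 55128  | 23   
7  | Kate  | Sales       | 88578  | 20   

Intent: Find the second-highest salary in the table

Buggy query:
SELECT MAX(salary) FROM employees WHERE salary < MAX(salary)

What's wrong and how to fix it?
Bug: The inner MAX is an aggregate inside WHERE, which is not allowed

Fix: Put the inner MAX in a scalar subquery

Corrected query:
SELECT MAX(salary) FROM employees WHERE salary < (SELECT MAX(salary) FROM employees)

Result:
MAX(salary)
-----------
149570     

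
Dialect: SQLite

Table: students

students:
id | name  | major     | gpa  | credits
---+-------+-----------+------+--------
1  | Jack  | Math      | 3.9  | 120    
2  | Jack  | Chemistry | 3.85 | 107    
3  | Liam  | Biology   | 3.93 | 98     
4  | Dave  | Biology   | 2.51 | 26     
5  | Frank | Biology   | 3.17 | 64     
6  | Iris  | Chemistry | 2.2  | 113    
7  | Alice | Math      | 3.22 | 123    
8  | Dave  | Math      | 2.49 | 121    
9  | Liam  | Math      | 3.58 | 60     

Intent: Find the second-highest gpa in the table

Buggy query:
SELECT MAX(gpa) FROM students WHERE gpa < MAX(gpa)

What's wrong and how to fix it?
Bug: The inner MAX is an aggregate inside WHERE, which is not allowed

Fix: Compute the overall MAX in a subquery, then take MAX of rows below it

Corrected query:
SELECT MAX(gpa) FROM students WHERE gpa < (SELECT MAX(gpa) FROM students)

Result:
MAX(gpa)
--------
3.9     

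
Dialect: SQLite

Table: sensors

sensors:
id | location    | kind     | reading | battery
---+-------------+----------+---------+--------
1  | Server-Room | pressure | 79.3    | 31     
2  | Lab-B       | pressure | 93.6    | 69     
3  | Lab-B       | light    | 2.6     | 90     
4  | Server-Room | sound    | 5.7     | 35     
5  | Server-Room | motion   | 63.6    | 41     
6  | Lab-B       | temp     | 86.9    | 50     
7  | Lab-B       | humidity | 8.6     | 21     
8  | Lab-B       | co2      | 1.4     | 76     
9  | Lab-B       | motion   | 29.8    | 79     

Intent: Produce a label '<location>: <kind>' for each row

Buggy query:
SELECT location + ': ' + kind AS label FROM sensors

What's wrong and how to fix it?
Bug: SQLite uses || for string concatenation; + coerces text to numbers (yielding 0)

Fix: Use the || operator for string concatenation

Corrected query:
SELECT location || ': ' || kind AS label FROM sensors

Result:
label                
---------------------
Server-Room: pressure
Lab-B: pressure      
Lab-B: light         
Server-Room: sound   
Server-Room: motion  
Lab-B: temp          
Lab-B: humidity      
Lab-B: co2           
Lab-B: motion        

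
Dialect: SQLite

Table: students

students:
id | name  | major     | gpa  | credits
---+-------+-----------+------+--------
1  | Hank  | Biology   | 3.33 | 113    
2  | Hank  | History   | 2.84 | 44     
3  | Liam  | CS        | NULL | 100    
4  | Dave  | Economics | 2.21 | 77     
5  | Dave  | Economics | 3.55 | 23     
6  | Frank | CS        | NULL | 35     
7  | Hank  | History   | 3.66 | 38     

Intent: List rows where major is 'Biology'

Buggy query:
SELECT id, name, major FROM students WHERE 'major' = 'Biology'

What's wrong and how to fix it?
Bug: Single quotes denote string literals in SQL; the column name is being compared as a constant string

Fix: Remove the quotes around the column name (or use double quotes for an identifier)

Corrected query:
SELECT id, name, major FROM students WHERE major = 'Biology'

Result:
id | name | major  
---+------+--------
1  | Hank | Biology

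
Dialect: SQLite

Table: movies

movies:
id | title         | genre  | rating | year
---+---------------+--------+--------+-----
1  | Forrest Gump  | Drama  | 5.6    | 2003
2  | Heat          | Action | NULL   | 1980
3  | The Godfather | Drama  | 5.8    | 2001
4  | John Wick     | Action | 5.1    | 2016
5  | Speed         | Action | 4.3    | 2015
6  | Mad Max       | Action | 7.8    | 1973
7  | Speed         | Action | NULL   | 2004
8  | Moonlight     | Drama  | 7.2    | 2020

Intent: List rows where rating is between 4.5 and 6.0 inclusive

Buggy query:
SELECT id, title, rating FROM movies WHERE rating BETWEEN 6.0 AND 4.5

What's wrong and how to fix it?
Bug: The bounds are reversed; BETWEEN a AND b requires a <= b to match anything

Fix: Swap the bounds so the smaller value comes first

Corrected query:
SELECT id, title, rating FROM movies WHERE rating BETWEEN 4.5 AND 6.0

Result:
id | title         | rating
---+---------------+-------
1  | Forrest Gump  | 5.6   
3  | The Godfather | 5.8   
4  | John Wick     | 5.1   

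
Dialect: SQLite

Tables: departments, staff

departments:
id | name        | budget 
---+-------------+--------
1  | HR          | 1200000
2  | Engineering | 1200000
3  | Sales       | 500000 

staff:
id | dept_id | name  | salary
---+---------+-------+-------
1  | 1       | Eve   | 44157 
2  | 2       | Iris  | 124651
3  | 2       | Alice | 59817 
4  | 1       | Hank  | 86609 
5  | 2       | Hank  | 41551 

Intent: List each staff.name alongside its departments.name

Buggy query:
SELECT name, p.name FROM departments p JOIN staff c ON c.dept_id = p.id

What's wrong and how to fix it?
Bug: 'name' exists in both joined tables, so the database can't tell which one is meant

Fix: Qualify the column with its table alias (c.name)

Corrected query:
SELECT c.name, p.name FROM departments p JOIN staff c ON c.dept_id = p.id

Result:
name  | name       
------+------------
Eve   | HR         
Iris  | Engineering
Alice | Engineering
Hank  | HR         
Hank  | Engineering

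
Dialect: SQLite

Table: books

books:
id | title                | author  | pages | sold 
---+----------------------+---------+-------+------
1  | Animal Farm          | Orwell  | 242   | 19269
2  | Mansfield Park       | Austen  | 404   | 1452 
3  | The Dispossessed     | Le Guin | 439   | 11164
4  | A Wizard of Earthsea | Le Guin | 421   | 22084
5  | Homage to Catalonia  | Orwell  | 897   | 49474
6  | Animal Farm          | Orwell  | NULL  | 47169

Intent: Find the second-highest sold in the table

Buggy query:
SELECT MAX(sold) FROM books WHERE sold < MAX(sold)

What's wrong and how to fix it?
Bug: MAX(sold) on the right of the comparison is an aggregate-in-WHERE error

Fix: Compute the overall MAX in a subquery, then take MAX of rows below it

Corrected query:
SELECT MAX(sold) FROM books WHERE sold < (SELECT MAX(sold) FROM books)

Result:
MAX(sold)
---------
47169    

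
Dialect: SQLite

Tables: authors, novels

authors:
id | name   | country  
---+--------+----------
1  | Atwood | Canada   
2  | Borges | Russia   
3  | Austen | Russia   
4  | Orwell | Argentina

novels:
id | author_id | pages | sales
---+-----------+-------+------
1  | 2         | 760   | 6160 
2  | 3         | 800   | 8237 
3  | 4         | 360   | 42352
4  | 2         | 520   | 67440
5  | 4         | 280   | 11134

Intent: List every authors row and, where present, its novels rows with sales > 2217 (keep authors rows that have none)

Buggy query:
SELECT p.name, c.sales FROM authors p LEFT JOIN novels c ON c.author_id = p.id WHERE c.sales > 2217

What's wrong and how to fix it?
Bug: A WHERE condition on the right-hand table after LEFT JOIN drops unmatched parents

Fix: Put 'c.sales > 2217' in the JOIN's ON clause instead of WHERE

Corrected query:
SELECT p.name, c.sales FROM authors p LEFT JOIN novels c ON c.author_id = p.id AND c.sales > 2217

Result:
name   | sales
-------+------
Atwood | NULL 
Borges | 6160 
Borges | 67440
Austen | 8237 
Orwell | 11134
Orwell | 42352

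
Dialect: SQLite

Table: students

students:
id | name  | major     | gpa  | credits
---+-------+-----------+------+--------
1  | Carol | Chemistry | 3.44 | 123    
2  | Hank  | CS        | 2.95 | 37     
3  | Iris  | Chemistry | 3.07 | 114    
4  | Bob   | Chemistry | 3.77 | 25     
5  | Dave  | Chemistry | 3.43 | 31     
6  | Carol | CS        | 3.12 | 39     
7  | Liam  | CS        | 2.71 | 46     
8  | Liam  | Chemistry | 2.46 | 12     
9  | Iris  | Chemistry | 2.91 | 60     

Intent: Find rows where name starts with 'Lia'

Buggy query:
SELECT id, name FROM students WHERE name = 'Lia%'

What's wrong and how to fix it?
Bug: Wildcards only work with LIKE; '=' treats '%' as a literal character

Fix: Replace '=' with LIKE so 'Lia%' is treated as a pattern

Corrected query:
SELECT id, name FROM students WHERE name LIKE 'Lia%'

Result:
id | name
---+-----
7  | Liam
8  | Liam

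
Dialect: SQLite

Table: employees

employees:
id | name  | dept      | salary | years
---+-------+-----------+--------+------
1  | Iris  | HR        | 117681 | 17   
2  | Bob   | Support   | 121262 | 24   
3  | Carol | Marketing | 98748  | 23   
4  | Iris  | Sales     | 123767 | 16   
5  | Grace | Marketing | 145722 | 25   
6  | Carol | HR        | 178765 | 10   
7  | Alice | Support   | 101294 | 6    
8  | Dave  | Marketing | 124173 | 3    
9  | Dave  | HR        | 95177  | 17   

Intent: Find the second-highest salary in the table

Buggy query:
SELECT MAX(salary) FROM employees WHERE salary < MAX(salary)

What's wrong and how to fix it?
Bug: MAX(salary) on the right of the comparison is an aggregate-in-WHERE error

Fix: Compute the overall MAX in a subquery, then take MAX of rows below it

Corrected query:
SELECT MAX(salary) FROM employees WHERE salary < (SELECT MAX(salary) FROM employees)

Result:
MAX(salary)
-----------
145722     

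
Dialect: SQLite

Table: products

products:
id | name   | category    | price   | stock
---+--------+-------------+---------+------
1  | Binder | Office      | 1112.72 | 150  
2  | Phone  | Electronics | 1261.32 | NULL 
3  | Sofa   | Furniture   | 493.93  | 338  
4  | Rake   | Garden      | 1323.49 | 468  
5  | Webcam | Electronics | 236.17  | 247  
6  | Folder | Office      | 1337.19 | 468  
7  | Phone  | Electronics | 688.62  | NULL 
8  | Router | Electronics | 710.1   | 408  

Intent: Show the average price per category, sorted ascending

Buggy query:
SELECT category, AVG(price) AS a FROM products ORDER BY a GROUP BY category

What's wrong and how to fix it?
Bug: ORDER BY appears before GROUP BY; SQL clause order requires GROUP BY first

Fix: Move ORDER BY to the end, after GROUP BY

Corrected query:
SELECT category, AVG(price) AS a FROM products GROUP BY category ORDER BY a

Result:
category    | a       
------------+---------
Furniture   | 493.93  
Electronics | 724.0525
Office      | 1224.955
Garden      | 1323.49 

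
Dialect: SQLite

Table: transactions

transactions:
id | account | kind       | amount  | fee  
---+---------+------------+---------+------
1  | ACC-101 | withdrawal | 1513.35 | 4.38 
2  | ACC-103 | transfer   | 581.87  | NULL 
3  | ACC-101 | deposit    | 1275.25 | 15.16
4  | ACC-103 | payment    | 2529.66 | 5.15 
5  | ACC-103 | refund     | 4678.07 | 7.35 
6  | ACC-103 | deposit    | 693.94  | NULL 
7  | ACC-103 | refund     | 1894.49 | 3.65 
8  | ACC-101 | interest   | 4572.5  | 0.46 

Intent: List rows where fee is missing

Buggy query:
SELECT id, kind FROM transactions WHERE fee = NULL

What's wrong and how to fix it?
Bug: '= NULL' is always unknown in SQL three-valued logic, so no rows match

Fix: Use IS NULL to test for NULL

Corrected query:
SELECT id, kind FROM transactions WHERE fee IS NULL

Result:
id | kind    
---+---------
2  | transfer
6  | deposit 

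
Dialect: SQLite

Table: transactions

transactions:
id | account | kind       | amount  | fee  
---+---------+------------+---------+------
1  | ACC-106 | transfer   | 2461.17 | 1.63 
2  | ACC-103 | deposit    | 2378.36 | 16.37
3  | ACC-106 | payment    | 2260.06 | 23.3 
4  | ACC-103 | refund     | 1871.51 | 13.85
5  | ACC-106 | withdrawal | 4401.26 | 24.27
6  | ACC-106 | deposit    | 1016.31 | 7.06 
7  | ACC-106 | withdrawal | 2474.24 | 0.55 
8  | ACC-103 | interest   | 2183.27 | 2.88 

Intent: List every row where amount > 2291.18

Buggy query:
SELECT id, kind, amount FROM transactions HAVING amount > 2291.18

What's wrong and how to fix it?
Bug: This is a non-aggregate query (no GROUP BY, no aggregates), so in SQLite the HAVING clause is invalid here; a row-level condition belongs in WHERE

Fix: Replace HAVING with WHERE since the condition applies to individual rows

Corrected query:
SELECT id, kind, amount FROM transactions WHERE amount > 2291.18

Result:
id | kind       | amount 
---+------------+--------
1  | transfer   | 2461.17
2  | deposit    | 2378.36
5  | withdrawal | 4401.26
7  | withdrawal | 2474.24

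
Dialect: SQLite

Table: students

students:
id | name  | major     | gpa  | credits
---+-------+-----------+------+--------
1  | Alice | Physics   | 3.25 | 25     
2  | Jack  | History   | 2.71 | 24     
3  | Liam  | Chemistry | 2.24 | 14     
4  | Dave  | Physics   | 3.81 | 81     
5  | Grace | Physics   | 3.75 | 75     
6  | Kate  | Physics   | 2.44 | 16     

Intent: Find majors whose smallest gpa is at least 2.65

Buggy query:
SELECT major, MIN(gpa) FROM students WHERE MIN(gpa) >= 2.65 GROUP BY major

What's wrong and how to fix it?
Bug: MIN() in WHERE is a misuse of aggregate

Fix: Replace WHERE with HAVING after the GROUP BY

Corrected query:
SELECT major, MIN(gpa) FROM students GROUP BY major HAVING MIN(gpa) >= 2.65

Result:
major   | MIN(gpa)
--------+---------
History | 2.71    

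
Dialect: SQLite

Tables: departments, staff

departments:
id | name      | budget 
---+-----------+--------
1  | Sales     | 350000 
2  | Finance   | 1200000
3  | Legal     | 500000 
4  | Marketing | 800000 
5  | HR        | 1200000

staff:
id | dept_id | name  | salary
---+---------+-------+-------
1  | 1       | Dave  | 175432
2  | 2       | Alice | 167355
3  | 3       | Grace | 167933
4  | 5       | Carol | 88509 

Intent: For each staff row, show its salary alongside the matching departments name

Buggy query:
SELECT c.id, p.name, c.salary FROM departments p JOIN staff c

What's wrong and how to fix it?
Bug: JOIN with no ON clause produces a cartesian product; every staff row pairs with every departments row

Fix: Specify the join condition linking the foreign key to the parent id

Corrected query:
SELECT c.id, p.name, c.salary FROM departments p JOIN staff c ON c.dept_id = p.id

Result:
id | name    | salary
---+---------+-------
1  | Sales   | 175432
2  | Finance | 167355
3  | Legal   | 167933
4  | HR      | 88509 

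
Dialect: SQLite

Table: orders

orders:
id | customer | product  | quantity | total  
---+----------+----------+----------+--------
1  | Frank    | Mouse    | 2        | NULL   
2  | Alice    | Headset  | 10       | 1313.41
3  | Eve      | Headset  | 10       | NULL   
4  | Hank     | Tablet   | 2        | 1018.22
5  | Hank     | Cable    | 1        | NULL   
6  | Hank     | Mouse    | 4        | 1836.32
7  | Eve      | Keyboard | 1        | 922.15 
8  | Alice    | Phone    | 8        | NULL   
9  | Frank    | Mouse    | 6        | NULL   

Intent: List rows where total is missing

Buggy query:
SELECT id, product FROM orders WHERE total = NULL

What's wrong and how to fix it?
Bug: '= NULL' is always unknown in SQL three-valued logic, so no rows match

Fix: Use IS NULL to test for NULL

Corrected query:
SELECT id, product FROM orders WHERE total IS NULL

Result:
id | product
---+--------
1  | Mouse  
3  | Headset
5  | Cable  
8  | Phone  
9  | Mouse  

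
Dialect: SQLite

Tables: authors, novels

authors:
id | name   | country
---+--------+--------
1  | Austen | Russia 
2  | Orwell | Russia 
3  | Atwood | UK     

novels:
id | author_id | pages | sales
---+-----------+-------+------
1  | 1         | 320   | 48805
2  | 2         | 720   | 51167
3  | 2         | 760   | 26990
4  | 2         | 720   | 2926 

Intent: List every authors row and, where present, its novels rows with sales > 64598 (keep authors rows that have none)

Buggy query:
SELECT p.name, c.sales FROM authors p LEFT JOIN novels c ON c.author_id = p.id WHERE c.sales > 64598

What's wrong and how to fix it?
Bug: Filtering c.sales in WHERE discards the NULL rows produced by LEFT JOIN, turning it into an inner join

Fix: Move the right-table condition into the ON clause so unmatched parents are kept

Corrected query:
SELECT p.name, c.sales FROM authors p LEFT JOIN novels c ON c.author_id = p.id AND c.sales > 64598

Result:
name   | sales
-------+------
Austen | NULL 
Orwell | NULL 
Atwood | NULL 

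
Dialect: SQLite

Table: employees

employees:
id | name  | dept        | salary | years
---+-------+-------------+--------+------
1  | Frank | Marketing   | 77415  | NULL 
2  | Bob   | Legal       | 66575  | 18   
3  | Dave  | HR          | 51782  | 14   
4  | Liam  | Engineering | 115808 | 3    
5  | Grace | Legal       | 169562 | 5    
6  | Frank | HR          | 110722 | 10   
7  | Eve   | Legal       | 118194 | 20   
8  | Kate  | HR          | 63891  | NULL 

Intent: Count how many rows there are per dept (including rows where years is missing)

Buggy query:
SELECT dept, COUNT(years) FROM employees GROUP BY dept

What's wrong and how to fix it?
Bug: COUNT(column) counts non-NULL values only; rows with NULL years aren't counted

Fix: Replace COUNT(years) with COUNT(*)

Corrected query:
SELECT dept, COUNT(*) FROM employees GROUP BY dept

Result:
dept        | COUNT(*)
------------+---------
Engineering | 1       
HR          | 3       
Legal       | 3       
Marketing   | 1       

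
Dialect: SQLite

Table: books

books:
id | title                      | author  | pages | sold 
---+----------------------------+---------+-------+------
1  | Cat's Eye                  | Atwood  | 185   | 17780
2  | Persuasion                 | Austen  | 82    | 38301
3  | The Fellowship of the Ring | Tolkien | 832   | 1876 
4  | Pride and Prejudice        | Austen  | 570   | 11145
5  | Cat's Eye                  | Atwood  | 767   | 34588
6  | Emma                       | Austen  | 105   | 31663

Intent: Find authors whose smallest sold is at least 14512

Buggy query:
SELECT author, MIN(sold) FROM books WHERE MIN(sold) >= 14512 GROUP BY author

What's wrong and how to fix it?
Bug: Aggregates like MIN are computed per group after WHERE runs

Fix: Replace WHERE with HAVING after the GROUP BY

Corrected query:
SELECT author, MIN(sold) FROM books GROUP BY author HAVING MIN(sold) >= 14512

Result:
author | MIN(sold)
-------+----------
Atwood | 17780    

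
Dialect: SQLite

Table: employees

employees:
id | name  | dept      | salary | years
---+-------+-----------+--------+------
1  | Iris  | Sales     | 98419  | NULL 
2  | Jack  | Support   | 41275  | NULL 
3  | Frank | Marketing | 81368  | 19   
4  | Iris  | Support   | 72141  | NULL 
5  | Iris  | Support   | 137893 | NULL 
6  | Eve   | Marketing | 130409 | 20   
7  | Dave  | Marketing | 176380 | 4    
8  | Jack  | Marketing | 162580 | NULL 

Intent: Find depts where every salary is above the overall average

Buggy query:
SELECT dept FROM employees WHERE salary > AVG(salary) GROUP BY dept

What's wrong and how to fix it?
Bug: WHERE evaluates per row before aggregation, so AVG() is unavailable

Fix: Use a subquery for AVG and a HAVING MIN(...) filter so the condition holds for every row in the group

Corrected query:
SELECT dept FROM employees GROUP BY dept HAVING MIN(salary) > (SELECT AVG(salary) FROM employees)

Result:
(no rows)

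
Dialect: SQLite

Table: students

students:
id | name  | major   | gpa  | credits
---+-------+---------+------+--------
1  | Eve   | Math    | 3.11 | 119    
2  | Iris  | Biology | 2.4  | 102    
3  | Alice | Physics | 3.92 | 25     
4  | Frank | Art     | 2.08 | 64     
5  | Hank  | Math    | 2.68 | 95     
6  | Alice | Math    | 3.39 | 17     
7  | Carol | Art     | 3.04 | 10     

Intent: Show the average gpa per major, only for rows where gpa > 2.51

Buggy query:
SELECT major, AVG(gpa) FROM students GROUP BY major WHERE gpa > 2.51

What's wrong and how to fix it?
Bug: WHERE cannot follow GROUP BY

Fix: Move the WHERE clause before GROUP BY

Corrected query:
SELECT major, AVG(gpa) FROM students WHERE gpa > 2.51 GROUP BY major

Result:
major   | AVG(gpa)
--------+---------
Art     | 3.04    
Math    | 3.06    
Physics | 3.92    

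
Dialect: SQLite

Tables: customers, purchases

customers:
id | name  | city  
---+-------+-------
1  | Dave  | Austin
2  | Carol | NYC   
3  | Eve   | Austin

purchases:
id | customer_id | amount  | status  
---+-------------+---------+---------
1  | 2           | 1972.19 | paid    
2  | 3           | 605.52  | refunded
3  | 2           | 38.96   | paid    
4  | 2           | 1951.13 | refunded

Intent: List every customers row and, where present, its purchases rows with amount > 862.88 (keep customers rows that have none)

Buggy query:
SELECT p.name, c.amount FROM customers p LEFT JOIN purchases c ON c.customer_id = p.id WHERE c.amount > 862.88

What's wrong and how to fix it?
Bug: Filtering c.amount in WHERE discards the NULL rows produced by LEFT JOIN, turning it into an inner join

Fix: Put 'c.amount > 862.88' in the JOIN's ON clause instead of WHERE

Corrected query:
SELECT p.name, c.amount FROM customers p LEFT JOIN purchases c ON c.customer_id = p.id AND c.amount > 862.88

Result:
name  | amount 
------+--------
Dave  | NULL   
Carol | 1951.13
Carol | 1972.19
Eve   | NULL   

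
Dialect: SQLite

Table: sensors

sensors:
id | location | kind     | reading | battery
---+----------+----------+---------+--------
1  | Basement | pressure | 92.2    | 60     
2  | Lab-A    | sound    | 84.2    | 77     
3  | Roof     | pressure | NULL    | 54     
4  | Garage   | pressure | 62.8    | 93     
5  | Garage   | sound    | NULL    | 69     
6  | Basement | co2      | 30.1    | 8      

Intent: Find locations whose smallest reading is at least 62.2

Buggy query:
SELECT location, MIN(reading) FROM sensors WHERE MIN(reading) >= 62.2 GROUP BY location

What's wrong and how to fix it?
Bug: Aggregates like MIN are computed per group after WHERE runs

Fix: Replace WHERE with HAVING after the GROUP BY

Corrected query:
SELECT location, MIN(reading) FROM sensors GROUP BY location HAVING MIN(reading) >= 62.2

Result:
location | MIN(reading)
---------+-------------
Garage   | 62.8        
Lab-A    | 84.2        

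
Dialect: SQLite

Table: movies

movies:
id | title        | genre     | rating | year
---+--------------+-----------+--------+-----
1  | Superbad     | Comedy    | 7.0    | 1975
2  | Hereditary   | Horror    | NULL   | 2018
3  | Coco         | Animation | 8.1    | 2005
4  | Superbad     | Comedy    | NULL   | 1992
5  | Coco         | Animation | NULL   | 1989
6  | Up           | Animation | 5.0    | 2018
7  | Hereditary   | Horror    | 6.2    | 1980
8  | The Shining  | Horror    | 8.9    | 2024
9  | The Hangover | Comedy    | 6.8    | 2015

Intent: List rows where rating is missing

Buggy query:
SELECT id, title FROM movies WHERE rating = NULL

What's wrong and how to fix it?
Bug: Comparing to NULL with '=' never matches; NULL = NULL is unknown, not true

Fix: Replace '= NULL' with 'IS NULL'

Corrected query:
SELECT id, title FROM movies WHERE rating IS NULL

Result:
id | title     
---+-----------
2  | Hereditary
4  | Superbad  
5  | Coco      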